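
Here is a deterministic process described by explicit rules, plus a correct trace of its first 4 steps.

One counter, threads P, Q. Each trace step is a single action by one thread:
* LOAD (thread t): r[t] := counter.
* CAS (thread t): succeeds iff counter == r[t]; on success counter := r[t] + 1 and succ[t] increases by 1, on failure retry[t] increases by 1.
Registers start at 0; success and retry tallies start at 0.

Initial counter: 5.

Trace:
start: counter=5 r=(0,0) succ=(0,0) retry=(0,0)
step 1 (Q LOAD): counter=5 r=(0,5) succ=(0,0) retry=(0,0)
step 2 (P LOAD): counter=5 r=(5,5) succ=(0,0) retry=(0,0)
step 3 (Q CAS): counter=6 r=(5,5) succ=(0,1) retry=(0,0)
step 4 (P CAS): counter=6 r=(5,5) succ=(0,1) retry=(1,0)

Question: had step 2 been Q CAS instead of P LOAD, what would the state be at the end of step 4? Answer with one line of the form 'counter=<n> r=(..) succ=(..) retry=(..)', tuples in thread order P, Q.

counter=6 r=(0,5) succ=(0,1) retry=(1,1)

(re-executing from step 2 with the substitution; state before step 2: counter=5 r=(0,5) succ=(0,0) retry=(0,0))
step 2 (Q CAS): counter=6 r=(0,5) succ=(0,1) retry=(0,0)
step 3 (Q CAS): counter=6 r=(0,5) succ=(0,1) retry=(0,1)
step 4 (P CAS): counter=6 r=(0,5) succ=(0,1) retry=(1,1)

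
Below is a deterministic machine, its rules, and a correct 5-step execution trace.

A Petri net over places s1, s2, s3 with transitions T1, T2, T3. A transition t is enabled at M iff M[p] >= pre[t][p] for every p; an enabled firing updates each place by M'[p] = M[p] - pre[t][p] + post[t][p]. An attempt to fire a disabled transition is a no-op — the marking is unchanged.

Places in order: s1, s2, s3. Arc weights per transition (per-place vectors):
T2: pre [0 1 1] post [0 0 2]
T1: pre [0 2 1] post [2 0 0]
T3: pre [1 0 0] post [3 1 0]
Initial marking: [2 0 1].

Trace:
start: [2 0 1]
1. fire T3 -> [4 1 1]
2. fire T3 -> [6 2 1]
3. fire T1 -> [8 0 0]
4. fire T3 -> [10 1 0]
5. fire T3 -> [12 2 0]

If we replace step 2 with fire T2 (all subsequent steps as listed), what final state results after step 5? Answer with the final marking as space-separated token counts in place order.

(re-executing from step 2 with the substitution; state before step 2: [4 1 1])
2. fire T2 -> [4 0 2]
3. fire T1 -> [4 0 2]
4. fire T3 -> [6 1 2]
5. fire T3 -> [8 2 2]

8 2 2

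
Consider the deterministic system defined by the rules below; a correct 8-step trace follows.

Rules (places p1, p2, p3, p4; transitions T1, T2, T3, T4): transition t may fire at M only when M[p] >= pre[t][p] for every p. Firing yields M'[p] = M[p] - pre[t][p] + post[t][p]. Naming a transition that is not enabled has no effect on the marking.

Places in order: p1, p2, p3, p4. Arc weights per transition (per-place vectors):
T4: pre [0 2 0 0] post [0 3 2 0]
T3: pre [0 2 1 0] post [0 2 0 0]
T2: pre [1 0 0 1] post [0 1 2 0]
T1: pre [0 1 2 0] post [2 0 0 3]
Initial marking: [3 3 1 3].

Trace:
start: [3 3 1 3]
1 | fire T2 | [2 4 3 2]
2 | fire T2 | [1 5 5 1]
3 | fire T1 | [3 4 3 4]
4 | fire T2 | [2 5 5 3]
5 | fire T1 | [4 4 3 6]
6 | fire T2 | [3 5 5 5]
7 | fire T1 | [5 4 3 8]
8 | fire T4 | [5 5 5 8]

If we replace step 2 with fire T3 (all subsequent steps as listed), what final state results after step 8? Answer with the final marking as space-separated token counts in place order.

(re-executing from step 2 with the substitution; state before step 2: [2 4 3 2])
2 | fire T3 | [2 4 2 2]
3 | fire T1 | [4 3 0 5]
4 | fire T2 | [3 4 2 4]
5 | fire T1 | [5 3 0 7]
6 | fire T2 | [4 4 2 6]
7 | fire T1 | [6 3 0 9]
8 | fire T4 | [6 4 2 9]

6 4 2 9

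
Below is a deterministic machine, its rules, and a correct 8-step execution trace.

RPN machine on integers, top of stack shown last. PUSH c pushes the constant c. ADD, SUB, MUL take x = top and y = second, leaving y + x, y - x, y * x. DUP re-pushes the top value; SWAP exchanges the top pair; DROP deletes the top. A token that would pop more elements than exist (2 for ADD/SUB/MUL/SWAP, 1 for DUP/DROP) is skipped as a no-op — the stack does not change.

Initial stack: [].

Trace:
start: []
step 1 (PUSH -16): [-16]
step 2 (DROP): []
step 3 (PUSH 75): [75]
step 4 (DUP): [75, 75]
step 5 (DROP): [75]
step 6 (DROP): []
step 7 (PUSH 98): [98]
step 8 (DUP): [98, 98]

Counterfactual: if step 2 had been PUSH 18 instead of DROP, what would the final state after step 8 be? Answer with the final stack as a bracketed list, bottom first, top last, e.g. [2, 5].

[-16, 18, 98, 98]

(re-executing from step 2 with the substitution; state before step 2: [-16])
step 2 (PUSH 18): [-16, 18]
step 3 (PUSH 75): [-16, 18, 75]
step 4 (DUP): [-16, 18, 75, 75]
step 5 (DROP): [-16, 18, 75]
step 6 (DROP): [-16, 18]
step 7 (PUSH 98): [-16, 18, 98]
step 8 (DUP): [-16, 18, 98, 98]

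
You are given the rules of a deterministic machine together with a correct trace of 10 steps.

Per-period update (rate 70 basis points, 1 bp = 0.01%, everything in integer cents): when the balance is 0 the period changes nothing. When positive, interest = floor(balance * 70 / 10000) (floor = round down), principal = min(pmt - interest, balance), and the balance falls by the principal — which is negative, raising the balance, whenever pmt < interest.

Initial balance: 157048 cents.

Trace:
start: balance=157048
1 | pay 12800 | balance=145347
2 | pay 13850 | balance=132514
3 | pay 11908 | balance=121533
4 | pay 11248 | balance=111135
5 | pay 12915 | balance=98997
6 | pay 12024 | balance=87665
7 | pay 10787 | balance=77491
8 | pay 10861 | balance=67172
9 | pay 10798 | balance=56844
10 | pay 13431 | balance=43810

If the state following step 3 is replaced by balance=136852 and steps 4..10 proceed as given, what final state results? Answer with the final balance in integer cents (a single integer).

59896

state after step 3 := balance=136852
4 | pay 11248 | balance=126561
5 | pay 12915 | balance=114531
6 | pay 12024 | balance=103308
7 | pay 10787 | balance=93244
8 | pay 10861 | balance=83035
9 | pay 10798 | balance=72818
10 | pay 13431 | balance=59896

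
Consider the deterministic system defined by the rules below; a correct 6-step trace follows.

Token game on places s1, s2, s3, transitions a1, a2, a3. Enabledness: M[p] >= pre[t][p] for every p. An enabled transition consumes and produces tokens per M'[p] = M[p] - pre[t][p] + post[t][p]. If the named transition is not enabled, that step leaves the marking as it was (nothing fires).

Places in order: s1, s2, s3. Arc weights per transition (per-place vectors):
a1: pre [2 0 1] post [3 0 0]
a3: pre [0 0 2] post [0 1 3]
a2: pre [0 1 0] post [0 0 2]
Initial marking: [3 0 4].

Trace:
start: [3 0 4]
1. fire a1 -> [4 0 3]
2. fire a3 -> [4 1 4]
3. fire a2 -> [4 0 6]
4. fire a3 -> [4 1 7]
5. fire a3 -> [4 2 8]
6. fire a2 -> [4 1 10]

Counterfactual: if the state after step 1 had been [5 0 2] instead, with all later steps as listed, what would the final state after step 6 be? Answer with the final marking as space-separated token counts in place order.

state after step 1 := [5 0 2]
2. fire a3 -> [5 1 3]
3. fire a2 -> [5 0 5]
4. fire a3 -> [5 1 6]
5. fire a3 -> [5 2 7]
6. fire a2 -> [5 1 9]

5 1 9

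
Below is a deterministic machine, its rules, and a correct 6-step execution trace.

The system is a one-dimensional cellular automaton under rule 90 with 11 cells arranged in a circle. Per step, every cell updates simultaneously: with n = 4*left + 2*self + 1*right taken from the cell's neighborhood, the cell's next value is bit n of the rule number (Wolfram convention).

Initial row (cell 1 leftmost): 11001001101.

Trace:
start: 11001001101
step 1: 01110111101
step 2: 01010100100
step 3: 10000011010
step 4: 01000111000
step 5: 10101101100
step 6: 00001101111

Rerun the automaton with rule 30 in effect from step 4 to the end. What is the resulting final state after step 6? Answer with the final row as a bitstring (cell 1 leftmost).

10101001000

(re-executing steps 4..6 under rule 30; state before step 4: 10000011010)
step 4: 11000110010
step 5: 10101101110
step 6: 10101001000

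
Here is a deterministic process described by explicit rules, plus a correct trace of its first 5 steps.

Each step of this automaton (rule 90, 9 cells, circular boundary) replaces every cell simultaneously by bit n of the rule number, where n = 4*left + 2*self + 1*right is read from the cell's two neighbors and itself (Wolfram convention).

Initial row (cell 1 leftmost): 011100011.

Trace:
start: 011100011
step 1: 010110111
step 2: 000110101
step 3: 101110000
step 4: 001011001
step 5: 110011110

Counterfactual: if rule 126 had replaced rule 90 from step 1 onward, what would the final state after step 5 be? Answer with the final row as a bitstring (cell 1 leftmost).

001111000

(re-executing steps 1..5 under rule 126; state before step 1: 011100011)
step 1: 110110111
step 2: 011111100
step 3: 110000110
step 4: 111001111
step 5: 001111000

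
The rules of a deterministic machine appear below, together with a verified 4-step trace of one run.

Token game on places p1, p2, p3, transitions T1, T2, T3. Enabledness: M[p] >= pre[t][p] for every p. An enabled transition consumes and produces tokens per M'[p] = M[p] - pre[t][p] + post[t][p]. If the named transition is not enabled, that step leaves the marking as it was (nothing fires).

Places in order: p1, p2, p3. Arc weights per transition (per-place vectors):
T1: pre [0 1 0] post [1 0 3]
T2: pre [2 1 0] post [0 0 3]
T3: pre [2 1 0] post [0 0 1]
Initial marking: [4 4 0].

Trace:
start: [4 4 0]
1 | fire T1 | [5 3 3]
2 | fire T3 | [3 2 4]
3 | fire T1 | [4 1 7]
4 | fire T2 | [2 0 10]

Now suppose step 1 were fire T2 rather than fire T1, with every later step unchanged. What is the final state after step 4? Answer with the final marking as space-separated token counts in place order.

1 1 7

(re-executing from step 1 with the substitution; state before step 1: [4 4 0])
1 | fire T2 | [2 3 3]
2 | fire T3 | [0 2 4]
3 | fire T1 | [1 1 7]
4 | fire T2 | [1 1 7]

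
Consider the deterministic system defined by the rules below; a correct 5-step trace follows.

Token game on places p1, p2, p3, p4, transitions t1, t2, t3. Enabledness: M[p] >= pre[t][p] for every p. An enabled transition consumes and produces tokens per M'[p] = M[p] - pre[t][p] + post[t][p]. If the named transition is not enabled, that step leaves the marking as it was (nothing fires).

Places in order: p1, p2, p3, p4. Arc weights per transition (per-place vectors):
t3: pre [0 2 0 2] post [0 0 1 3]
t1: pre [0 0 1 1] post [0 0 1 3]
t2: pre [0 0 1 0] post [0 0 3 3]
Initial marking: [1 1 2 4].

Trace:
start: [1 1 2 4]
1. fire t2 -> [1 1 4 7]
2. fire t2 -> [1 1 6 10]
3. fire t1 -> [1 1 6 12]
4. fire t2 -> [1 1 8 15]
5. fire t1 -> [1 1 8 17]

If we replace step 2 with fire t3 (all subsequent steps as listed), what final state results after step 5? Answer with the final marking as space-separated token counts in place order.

1 1 6 14

(re-executing from step 2 with the substitution; state before step 2: [1 1 4 7])
2. fire t3 -> [1 1 4 7]
3. fire t1 -> [1 1 4 9]
4. fire t2 -> [1 1 6 12]
5. fire t1 -> [1 1 6 14]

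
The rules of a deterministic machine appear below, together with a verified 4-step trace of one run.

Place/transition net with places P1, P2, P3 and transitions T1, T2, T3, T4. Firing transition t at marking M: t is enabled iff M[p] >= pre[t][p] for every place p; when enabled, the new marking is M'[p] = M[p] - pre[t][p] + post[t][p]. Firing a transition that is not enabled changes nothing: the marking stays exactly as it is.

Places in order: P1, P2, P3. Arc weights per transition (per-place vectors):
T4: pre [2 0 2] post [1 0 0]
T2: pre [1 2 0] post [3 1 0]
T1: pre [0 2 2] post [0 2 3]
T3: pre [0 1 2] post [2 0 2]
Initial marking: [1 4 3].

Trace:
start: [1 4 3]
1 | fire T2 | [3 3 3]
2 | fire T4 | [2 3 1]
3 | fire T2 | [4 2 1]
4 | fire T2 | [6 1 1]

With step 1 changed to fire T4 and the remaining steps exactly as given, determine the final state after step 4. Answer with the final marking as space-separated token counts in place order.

5 2 3

(re-executing from step 1 with the substitution; state before step 1: [1 4 3])
1 | fire T4 | [1 4 3]
2 | fire T4 | [1 4 3]
3 | fire T2 | [3 3 3]
4 | fire T2 | [5 2 3]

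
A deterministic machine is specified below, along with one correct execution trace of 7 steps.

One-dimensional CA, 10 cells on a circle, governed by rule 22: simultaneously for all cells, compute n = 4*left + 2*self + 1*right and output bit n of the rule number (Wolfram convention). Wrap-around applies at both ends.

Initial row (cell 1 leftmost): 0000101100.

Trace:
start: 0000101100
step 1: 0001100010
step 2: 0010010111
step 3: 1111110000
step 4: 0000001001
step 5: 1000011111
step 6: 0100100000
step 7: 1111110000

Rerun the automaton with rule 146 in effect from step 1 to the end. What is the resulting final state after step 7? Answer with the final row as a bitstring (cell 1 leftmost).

(re-executing steps 1..7 under rule 146; state before step 1: 0000101100)
step 1: 0001000010
step 2: 0010100101
step 3: 1100011000
step 4: 0010100101
step 5: 1100011000
step 6: 0010100101
step 7: 1100011000

1100011000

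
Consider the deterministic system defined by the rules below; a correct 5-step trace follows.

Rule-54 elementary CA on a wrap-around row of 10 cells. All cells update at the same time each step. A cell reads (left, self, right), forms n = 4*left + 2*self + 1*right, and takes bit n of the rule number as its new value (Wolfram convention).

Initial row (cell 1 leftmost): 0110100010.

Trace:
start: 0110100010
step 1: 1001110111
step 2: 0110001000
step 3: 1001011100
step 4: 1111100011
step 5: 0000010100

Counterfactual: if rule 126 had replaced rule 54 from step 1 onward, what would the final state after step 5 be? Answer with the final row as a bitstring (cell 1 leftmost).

1011000001

(re-executing steps 1..5 under rule 126; state before step 1: 0110100010)
step 1: 1111110111
step 2: 0000011100
step 3: 0000110110
step 4: 0001111111
step 5: 1011000001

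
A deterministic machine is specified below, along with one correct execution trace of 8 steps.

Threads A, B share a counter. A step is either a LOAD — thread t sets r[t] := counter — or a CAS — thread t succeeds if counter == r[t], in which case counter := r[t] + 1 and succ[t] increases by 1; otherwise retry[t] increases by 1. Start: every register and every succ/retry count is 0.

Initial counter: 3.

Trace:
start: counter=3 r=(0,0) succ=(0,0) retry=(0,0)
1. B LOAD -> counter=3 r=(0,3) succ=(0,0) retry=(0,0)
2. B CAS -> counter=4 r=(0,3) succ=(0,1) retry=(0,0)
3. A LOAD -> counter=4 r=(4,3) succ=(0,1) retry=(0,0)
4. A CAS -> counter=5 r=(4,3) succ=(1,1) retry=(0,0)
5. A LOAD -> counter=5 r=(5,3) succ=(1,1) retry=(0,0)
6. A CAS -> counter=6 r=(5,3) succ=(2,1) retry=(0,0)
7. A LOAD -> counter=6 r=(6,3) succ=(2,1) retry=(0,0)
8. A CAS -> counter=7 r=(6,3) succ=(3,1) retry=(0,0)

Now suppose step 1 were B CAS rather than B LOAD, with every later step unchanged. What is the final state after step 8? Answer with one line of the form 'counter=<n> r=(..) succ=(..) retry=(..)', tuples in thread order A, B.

counter=6 r=(5,0) succ=(3,0) retry=(0,2)

(re-executing from step 1 with the substitution; state before step 1: counter=3 r=(0,0) succ=(0,0) retry=(0,0))
1. B CAS -> counter=3 r=(0,0) succ=(0,0) retry=(0,1)
2. B CAS -> counter=3 r=(0,0) succ=(0,0) retry=(0,2)
3. A LOAD -> counter=3 r=(3,0) succ=(0,0) retry=(0,2)
4. A CAS -> counter=4 r=(3,0) succ=(1,0) retry=(0,2)
5. A LOAD -> counter=4 r=(4,0) succ=(1,0) retry=(0,2)
6. A CAS -> counter=5 r=(4,0) succ=(2,0) retry=(0,2)
7. A LOAD -> counter=5 r=(5,0) succ=(2,0) retry=(0,2)
8. A CAS -> counter=6 r=(5,0) succ=(3,0) retry=(0,2)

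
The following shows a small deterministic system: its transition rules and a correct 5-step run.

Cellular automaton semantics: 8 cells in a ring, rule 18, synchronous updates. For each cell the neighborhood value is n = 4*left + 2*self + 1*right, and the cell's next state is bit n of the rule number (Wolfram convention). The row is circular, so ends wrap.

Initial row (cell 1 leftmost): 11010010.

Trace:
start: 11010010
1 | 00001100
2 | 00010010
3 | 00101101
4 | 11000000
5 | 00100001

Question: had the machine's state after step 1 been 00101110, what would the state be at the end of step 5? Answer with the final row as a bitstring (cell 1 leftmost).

00000000

state after step 1 := 00101110
2 | 01000001
3 | 00100010
4 | 01010101
5 | 00000000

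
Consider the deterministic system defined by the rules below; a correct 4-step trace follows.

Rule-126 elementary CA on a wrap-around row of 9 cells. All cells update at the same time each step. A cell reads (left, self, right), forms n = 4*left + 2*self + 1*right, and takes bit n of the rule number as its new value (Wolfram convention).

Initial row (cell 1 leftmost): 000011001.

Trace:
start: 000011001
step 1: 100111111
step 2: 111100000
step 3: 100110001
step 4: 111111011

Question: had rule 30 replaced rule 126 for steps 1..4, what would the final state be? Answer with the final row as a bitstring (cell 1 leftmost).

(re-executing steps 1..4 under rule 30; state before step 1: 000011001)
step 1: 100110111
step 2: 011100100
step 3: 110011110
step 4: 101110000

101110000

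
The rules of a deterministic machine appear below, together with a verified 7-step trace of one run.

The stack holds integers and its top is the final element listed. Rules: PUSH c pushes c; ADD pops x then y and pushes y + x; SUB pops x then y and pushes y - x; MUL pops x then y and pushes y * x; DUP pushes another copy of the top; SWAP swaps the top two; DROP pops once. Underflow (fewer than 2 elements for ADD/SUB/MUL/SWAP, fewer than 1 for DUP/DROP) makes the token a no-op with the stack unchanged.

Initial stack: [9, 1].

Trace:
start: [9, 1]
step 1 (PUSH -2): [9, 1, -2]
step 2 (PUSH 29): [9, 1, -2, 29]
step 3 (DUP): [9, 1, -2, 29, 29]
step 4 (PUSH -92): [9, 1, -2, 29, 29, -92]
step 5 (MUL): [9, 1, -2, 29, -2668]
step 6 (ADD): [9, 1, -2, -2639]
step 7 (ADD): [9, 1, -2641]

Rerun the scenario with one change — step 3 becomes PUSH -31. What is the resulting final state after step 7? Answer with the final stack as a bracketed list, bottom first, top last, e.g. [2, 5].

(re-executing from step 3 with the substitution; state before step 3: [9, 1, -2, 29])
step 3 (PUSH -31): [9, 1, -2, 29, -31]
step 4 (PUSH -92): [9, 1, -2, 29, -31, -92]
step 5 (MUL): [9, 1, -2, 29, 2852]
step 6 (ADD): [9, 1, -2, 2881]
step 7 (ADD): [9, 1, 2879]

[9, 1, 2879]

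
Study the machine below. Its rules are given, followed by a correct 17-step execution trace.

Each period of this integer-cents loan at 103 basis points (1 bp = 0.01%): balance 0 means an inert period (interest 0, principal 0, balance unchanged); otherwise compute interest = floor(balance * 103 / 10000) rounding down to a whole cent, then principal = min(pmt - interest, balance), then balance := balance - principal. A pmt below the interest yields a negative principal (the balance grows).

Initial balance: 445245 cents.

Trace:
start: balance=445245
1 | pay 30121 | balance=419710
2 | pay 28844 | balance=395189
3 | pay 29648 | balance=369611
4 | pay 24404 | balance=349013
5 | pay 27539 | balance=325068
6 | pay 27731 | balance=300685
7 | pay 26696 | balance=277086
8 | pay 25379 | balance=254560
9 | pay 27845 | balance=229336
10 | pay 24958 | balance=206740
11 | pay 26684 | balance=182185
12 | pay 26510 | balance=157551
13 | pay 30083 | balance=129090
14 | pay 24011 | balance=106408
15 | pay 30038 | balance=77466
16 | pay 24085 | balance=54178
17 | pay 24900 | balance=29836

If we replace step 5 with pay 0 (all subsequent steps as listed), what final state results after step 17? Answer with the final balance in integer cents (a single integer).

60978

(re-executing from step 5 with the substitution; state before step 5: balance=349013)
5 | pay 0 | balance=352607
6 | pay 27731 | balance=328507
7 | pay 26696 | balance=305194
8 | pay 25379 | balance=282958
9 | pay 27845 | balance=258027
10 | pay 24958 | balance=235726
11 | pay 26684 | balance=211469
12 | pay 26510 | balance=187137
13 | pay 30083 | balance=158981
14 | pay 24011 | balance=136607
15 | pay 30038 | balance=107976
16 | pay 24085 | balance=85003
17 | pay 24900 | balance=60978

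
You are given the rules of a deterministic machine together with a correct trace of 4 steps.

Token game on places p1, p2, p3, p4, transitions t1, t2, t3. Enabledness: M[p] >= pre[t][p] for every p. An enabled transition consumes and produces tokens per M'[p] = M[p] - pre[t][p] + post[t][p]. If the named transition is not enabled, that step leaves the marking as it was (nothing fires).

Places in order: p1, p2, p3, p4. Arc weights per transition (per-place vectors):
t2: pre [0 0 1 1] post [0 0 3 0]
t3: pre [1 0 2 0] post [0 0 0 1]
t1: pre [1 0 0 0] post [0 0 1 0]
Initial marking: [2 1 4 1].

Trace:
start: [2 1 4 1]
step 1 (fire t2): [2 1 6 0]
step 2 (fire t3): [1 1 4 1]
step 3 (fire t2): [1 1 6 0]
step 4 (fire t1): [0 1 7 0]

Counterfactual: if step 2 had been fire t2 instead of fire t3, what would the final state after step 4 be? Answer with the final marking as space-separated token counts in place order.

1 1 7 0

(re-executing from step 2 with the substitution; state before step 2: [2 1 6 0])
step 2 (fire t2): [2 1 6 0]
step 3 (fire t2): [2 1 6 0]
step 4 (fire t1): [1 1 7 0]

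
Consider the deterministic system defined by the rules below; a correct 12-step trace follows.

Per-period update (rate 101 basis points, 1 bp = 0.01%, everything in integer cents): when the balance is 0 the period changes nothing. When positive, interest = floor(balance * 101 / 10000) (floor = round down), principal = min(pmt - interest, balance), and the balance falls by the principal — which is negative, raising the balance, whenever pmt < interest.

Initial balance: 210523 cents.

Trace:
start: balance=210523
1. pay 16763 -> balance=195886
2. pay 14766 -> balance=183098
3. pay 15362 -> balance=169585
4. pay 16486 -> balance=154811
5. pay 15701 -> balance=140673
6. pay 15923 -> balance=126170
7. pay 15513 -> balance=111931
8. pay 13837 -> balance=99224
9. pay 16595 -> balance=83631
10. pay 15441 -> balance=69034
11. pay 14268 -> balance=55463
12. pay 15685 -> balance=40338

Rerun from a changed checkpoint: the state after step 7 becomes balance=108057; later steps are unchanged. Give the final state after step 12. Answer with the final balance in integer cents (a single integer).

36263

state after step 7 := balance=108057
8. pay 13837 -> balance=95311
9. pay 16595 -> balance=79678
10. pay 15441 -> balance=65041
11. pay 14268 -> balance=51429
12. pay 15685 -> balance=36263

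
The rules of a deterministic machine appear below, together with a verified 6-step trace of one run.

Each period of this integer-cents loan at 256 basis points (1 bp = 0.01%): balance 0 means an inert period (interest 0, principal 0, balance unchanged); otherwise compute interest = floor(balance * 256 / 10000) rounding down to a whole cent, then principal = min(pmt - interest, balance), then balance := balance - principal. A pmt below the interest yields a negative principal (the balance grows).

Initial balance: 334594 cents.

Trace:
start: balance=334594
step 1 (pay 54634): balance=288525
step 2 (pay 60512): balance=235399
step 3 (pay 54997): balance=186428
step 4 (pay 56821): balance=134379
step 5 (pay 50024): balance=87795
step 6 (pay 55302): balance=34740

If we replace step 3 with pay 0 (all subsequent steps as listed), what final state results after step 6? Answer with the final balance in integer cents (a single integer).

94070

(re-executing from step 3 with the substitution; state before step 3: balance=235399)
step 3 (pay 0): balance=241425
step 4 (pay 56821): balance=190784
step 5 (pay 50024): balance=145644
step 6 (pay 55302): balance=94070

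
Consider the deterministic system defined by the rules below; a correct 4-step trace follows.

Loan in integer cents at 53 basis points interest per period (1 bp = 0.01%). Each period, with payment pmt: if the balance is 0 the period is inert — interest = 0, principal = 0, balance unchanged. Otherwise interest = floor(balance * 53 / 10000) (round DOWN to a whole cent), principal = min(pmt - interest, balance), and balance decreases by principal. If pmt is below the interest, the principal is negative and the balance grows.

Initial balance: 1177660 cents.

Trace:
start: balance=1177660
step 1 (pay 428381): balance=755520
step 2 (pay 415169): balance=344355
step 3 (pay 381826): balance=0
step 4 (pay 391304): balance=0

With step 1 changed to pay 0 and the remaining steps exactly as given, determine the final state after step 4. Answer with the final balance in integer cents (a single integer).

(re-executing from step 1 with the substitution; state before step 1: balance=1177660)
step 1 (pay 0): balance=1183901
step 2 (pay 415169): balance=775006
step 3 (pay 381826): balance=397287
step 4 (pay 391304): balance=8088

8088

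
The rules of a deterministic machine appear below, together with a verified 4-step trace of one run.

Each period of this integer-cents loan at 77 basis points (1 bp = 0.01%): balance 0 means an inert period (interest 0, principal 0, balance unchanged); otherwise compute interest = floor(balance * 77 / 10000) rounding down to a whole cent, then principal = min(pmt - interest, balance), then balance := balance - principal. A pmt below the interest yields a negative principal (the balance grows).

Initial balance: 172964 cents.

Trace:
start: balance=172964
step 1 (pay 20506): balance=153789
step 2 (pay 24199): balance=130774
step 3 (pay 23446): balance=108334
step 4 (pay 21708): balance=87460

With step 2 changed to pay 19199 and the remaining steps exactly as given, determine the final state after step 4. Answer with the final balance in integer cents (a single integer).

(re-executing from step 2 with the substitution; state before step 2: balance=153789)
step 2 (pay 19199): balance=135774
step 3 (pay 23446): balance=113373
step 4 (pay 21708): balance=92537

92537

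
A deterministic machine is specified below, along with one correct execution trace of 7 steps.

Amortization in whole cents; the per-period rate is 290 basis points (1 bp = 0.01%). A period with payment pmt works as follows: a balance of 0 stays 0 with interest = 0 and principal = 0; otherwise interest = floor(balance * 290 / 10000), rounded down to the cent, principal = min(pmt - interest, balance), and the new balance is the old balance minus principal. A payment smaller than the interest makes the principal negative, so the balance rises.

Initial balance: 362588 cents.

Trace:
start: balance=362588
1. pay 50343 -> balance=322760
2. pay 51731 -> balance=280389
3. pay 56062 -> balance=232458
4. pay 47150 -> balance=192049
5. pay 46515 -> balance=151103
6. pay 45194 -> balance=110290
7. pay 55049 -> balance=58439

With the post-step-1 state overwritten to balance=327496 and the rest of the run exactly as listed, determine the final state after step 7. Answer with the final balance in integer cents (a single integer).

64060

state after step 1 := balance=327496
2. pay 51731 -> balance=285262
3. pay 56062 -> balance=237472
4. pay 47150 -> balance=197208
5. pay 46515 -> balance=156412
6. pay 45194 -> balance=115753
7. pay 55049 -> balance=64060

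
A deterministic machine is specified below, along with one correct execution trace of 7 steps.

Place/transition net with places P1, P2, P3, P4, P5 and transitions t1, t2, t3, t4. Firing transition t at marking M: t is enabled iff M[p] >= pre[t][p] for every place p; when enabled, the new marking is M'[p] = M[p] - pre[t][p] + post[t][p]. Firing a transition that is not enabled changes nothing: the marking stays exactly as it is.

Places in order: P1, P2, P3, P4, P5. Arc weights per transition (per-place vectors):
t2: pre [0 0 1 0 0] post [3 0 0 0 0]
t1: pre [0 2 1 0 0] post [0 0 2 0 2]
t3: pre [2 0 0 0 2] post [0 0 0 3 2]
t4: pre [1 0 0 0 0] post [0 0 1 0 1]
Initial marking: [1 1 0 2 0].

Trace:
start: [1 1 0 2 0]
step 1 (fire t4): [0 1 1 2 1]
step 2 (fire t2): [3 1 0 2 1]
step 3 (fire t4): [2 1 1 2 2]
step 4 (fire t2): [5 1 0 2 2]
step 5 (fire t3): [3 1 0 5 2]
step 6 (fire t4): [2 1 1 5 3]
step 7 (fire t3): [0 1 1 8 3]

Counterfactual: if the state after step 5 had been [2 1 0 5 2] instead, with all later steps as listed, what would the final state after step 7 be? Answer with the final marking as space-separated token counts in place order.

state after step 5 := [2 1 0 5 2]
step 6 (fire t4): [1 1 1 5 3]
step 7 (fire t3): [1 1 1 5 3]

1 1 1 5 3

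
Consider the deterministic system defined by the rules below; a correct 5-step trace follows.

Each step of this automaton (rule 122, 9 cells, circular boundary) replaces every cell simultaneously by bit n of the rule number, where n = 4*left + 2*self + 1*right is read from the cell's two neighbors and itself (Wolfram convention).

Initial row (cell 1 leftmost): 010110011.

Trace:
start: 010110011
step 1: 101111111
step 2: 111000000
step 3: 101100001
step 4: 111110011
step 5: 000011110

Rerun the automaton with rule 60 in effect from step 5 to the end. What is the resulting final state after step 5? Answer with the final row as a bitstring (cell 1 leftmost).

(re-executing step 5 under rule 60; state before step 5: 111110011)
step 5: 000001010

000001010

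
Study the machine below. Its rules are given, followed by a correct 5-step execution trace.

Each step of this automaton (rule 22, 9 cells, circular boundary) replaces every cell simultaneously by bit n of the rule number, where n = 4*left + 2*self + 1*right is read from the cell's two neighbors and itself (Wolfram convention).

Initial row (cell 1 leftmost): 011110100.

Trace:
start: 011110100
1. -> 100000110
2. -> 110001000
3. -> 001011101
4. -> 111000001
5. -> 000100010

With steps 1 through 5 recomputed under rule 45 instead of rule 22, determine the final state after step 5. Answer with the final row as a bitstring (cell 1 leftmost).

111011110

(re-executing steps 1..5 under rule 45; state before step 1: 011110100)
1. -> 010001101
2. -> 110101011
3. -> 001111110
4. -> 101000000
5. -> 111011110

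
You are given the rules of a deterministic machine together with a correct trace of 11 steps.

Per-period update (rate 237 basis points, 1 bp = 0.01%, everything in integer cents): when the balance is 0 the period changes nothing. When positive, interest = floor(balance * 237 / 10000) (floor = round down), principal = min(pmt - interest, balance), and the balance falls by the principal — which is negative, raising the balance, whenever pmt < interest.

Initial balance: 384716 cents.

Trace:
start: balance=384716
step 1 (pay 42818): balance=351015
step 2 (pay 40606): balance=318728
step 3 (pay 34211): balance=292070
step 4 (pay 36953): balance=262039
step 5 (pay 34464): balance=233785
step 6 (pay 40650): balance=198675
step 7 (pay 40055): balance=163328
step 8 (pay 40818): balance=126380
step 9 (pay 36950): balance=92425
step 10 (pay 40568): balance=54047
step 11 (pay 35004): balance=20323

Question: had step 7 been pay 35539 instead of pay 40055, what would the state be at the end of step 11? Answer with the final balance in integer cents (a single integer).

25282

(re-executing from step 7 with the substitution; state before step 7: balance=198675)
step 7 (pay 35539): balance=167844
step 8 (pay 40818): balance=131003
step 9 (pay 36950): balance=97157
step 10 (pay 40568): balance=58891
step 11 (pay 35004): balance=25282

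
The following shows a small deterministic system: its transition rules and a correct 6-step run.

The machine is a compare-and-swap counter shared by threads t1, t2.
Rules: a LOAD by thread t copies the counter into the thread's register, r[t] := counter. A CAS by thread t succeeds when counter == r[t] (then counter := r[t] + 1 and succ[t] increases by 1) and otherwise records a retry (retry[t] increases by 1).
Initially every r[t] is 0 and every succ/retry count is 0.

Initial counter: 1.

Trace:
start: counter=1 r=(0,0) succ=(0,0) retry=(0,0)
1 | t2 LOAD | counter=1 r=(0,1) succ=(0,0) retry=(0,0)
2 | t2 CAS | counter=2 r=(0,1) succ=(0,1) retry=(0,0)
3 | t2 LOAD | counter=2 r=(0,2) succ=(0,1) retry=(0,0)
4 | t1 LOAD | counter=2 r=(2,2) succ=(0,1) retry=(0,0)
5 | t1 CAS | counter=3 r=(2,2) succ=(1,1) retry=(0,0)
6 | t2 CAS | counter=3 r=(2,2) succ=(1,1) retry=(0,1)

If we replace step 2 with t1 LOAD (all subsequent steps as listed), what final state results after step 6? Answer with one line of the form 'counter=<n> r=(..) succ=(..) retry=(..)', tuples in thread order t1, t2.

(re-executing from step 2 with the substitution; state before step 2: counter=1 r=(0,1) succ=(0,0) retry=(0,0))
2 | t1 LOAD | counter=1 r=(1,1) succ=(0,0) retry=(0,0)
3 | t2 LOAD | counter=1 r=(1,1) succ=(0,0) retry=(0,0)
4 | t1 LOAD | counter=1 r=(1,1) succ=(0,0) retry=(0,0)
5 | t1 CAS | counter=2 r=(1,1) succ=(1,0) retry=(0,0)
6 | t2 CAS | counter=2 r=(1,1) succ=(1,0) retry=(0,1)

counter=2 r=(1,1) succ=(1,0) retry=(0,1)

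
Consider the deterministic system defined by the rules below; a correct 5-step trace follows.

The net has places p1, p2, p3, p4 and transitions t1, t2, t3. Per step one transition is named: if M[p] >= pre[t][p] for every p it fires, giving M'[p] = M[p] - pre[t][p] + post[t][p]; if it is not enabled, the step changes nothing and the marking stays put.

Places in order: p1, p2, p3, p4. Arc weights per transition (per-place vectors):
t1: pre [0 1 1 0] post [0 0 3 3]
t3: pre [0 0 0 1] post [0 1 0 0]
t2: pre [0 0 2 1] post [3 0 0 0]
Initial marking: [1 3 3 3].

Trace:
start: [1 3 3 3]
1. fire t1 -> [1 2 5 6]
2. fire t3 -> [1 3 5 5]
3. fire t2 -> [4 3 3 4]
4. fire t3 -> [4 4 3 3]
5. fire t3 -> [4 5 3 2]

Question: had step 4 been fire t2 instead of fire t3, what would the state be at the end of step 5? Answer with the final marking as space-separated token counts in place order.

(re-executing from step 4 with the substitution; state before step 4: [4 3 3 4])
4. fire t2 -> [7 3 1 3]
5. fire t3 -> [7 4 1 2]

7 4 1 2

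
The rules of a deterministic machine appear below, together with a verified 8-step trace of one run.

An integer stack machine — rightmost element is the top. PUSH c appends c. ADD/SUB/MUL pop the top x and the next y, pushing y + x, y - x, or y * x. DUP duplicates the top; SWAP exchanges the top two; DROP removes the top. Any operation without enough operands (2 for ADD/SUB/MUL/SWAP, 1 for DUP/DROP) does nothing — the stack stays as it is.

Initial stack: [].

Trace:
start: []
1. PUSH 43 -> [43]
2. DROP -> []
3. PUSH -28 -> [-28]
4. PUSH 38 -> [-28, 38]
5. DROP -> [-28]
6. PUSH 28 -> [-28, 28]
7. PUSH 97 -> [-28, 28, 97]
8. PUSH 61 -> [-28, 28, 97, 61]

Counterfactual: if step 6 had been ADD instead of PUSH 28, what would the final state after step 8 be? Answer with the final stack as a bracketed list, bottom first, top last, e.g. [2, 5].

(re-executing from step 6 with the substitution; state before step 6: [-28])
6. ADD -> [-28]
7. PUSH 97 -> [-28, 97]
8. PUSH 61 -> [-28, 97, 61]

[-28, 97, 61]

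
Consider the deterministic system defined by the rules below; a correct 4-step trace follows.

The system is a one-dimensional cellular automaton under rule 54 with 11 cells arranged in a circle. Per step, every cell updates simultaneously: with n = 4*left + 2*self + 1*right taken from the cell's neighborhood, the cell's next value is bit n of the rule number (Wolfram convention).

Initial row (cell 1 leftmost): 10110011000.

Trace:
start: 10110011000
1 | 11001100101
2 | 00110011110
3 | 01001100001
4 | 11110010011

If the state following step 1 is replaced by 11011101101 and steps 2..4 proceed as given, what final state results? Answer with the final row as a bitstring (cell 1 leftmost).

10001000000

state after step 1 := 11011101101
2 | 00100010010
3 | 01110111111
4 | 10001000000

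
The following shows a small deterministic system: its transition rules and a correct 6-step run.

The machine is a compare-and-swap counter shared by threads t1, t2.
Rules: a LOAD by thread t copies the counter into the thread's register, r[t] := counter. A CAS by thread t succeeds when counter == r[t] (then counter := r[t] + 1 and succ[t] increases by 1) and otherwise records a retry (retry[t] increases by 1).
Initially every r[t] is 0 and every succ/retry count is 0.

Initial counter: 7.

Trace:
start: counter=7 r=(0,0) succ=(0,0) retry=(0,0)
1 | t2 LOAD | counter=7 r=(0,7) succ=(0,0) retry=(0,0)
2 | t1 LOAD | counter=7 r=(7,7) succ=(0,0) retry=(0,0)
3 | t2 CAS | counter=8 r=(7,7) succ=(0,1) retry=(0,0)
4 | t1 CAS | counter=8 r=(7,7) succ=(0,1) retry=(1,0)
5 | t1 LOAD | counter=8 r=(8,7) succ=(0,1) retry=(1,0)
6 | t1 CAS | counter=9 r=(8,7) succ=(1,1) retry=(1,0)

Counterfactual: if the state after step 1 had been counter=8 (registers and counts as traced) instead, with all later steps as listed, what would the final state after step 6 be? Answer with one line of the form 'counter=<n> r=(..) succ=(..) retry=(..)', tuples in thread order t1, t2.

counter=10 r=(9,7) succ=(2,0) retry=(0,1)

state after step 1 := counter=8 r=(0,7) succ=(0,0) retry=(0,0)
2 | t1 LOAD | counter=8 r=(8,7) succ=(0,0) retry=(0,0)
3 | t2 CAS | counter=8 r=(8,7) succ=(0,0) retry=(0,1)
4 | t1 CAS | counter=9 r=(8,7) succ=(1,0) retry=(0,1)
5 | t1 LOAD | counter=9 r=(9,7) succ=(1,0) retry=(0,1)
6 | t1 CAS | counter=10 r=(9,7) succ=(2,0) retry=(0,1)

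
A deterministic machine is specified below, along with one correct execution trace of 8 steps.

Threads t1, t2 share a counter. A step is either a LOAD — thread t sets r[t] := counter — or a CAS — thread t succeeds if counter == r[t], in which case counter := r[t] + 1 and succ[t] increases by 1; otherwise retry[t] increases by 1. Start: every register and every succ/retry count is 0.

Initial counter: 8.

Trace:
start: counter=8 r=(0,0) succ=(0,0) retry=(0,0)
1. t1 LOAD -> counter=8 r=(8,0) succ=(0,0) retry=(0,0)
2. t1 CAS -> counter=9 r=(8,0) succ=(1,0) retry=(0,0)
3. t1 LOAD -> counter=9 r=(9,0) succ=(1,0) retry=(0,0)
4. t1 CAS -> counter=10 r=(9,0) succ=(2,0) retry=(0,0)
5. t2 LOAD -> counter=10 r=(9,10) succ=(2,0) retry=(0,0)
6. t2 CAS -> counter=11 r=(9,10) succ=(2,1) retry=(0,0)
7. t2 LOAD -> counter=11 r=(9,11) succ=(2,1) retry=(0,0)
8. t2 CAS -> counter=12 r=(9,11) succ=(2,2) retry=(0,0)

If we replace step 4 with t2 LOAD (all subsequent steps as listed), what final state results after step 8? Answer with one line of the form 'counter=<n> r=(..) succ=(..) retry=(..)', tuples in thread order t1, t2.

counter=11 r=(9,10) succ=(1,2) retry=(0,0)

(re-executing from step 4 with the substitution; state before step 4: counter=9 r=(9,0) succ=(1,0) retry=(0,0))
4. t2 LOAD -> counter=9 r=(9,9) succ=(1,0) retry=(0,0)
5. t2 LOAD -> counter=9 r=(9,9) succ=(1,0) retry=(0,0)
6. t2 CAS -> counter=10 r=(9,9) succ=(1,1) retry=(0,0)
7. t2 LOAD -> counter=10 r=(9,10) succ=(1,1) retry=(0,0)
8. t2 CAS -> counter=11 r=(9,10) succ=(1,2) retry=(0,0)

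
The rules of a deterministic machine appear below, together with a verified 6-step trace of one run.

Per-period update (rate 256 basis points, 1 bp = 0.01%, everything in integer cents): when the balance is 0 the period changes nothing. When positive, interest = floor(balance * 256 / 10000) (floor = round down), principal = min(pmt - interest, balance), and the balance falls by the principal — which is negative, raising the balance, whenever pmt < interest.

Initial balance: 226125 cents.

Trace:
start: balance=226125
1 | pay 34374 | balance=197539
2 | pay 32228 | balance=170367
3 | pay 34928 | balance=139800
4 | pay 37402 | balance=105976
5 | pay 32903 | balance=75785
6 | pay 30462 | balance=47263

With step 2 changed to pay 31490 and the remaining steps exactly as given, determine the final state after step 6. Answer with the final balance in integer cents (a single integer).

48080

(re-executing from step 2 with the substitution; state before step 2: balance=197539)
2 | pay 31490 | balance=171105
3 | pay 34928 | balance=140557
4 | pay 37402 | balance=106753
5 | pay 32903 | balance=76582
6 | pay 30462 | balance=48080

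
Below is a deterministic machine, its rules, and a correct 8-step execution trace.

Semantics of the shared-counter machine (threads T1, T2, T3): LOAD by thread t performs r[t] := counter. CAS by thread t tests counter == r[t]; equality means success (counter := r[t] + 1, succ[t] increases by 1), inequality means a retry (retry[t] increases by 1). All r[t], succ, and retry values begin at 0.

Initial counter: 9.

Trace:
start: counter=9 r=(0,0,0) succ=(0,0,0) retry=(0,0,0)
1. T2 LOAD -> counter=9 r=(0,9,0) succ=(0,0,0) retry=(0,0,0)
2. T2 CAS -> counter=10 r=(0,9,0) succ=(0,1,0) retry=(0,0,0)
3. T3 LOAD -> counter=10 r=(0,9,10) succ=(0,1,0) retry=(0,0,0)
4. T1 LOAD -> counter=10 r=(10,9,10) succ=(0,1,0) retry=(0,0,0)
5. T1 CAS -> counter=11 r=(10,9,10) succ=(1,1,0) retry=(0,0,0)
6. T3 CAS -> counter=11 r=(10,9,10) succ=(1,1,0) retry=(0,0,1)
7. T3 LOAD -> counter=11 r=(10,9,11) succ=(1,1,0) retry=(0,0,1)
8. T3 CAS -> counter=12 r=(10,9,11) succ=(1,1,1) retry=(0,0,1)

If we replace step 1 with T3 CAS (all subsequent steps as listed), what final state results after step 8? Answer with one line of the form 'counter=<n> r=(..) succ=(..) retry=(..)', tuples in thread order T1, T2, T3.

counter=11 r=(9,0,10) succ=(1,0,1) retry=(0,1,2)

(re-executing from step 1 with the substitution; state before step 1: counter=9 r=(0,0,0) succ=(0,0,0) retry=(0,0,0))
1. T3 CAS -> counter=9 r=(0,0,0) succ=(0,0,0) retry=(0,0,1)
2. T2 CAS -> counter=9 r=(0,0,0) succ=(0,0,0) retry=(0,1,1)
3. T3 LOAD -> counter=9 r=(0,0,9) succ=(0,0,0) retry=(0,1,1)
4. T1 LOAD -> counter=9 r=(9,0,9) succ=(0,0,0) retry=(0,1,1)
5. T1 CAS -> counter=10 r=(9,0,9) succ=(1,0,0) retry=(0,1,1)
6. T3 CAS -> counter=10 r=(9,0,9) succ=(1,0,0) retry=(0,1,2)
7. T3 LOAD -> counter=10 r=(9,0,10) succ=(1,0,0) retry=(0,1,2)
8. T3 CAS -> counter=11 r=(9,0,10) succ=(1,0,1) retry=(0,1,2)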